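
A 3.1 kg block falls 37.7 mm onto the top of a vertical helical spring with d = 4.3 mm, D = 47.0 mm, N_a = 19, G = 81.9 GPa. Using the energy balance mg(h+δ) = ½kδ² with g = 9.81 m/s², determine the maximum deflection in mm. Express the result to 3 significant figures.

k = Gd⁴/(8D³N_a) = (81.9×10³)(4.3⁴)/(8·47.0³·19) = 1.7743 N/mm
W = mg = 3.1 × 9.81 = 30.411 N
½kδ² − Wδ − Wh = 0 → δ = (W + √(W² + 2kWh))/k
δ = (30.411 + √(924.83 + 4068.39))/1.7743 = (30.411 + 70.663)/1.7743 = 56.966 mm

57.0 mm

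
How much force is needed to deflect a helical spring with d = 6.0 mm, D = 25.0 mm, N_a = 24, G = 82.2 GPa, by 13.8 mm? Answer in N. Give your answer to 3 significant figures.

490 N

k = Gd⁴/(8D³N_a) = (82.2×10³)(6.0⁴)/(8·25.0³·24) = 35.51 N/mm
F = k·δ = 35.51 × 13.8 = 490.04 N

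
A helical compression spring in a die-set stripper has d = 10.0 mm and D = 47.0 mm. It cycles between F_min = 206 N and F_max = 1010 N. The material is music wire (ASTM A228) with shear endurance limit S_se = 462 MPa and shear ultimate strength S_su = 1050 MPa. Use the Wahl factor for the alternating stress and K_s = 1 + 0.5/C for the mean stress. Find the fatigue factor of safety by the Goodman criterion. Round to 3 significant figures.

4.64

C = D/d = 47.0/10.0 = 4.7000; K_W = (4C−1)/(4C−4)+0.615/C = 1.3336; K_s = 1+0.5/C = 1.1064
F_a = (F_max−F_min)/2 = 402 N; F_m = (F_max+F_min)/2 = 608 N
τ_a = K_W·8F_aD/(πd³) = 1.3336 × 48.113 = 64.162 MPa
τ_m = K_s·8F_mD/(πd³) = 1.1064 × 72.768 = 80.509 MPa
Goodman: 1/n_f = τ_a/S_se + τ_m/S_su = 64.162/462 + 80.509/1050 = 0.13888 + 0.07668 = 0.21555
n_f = 1/0.21555 = 4.639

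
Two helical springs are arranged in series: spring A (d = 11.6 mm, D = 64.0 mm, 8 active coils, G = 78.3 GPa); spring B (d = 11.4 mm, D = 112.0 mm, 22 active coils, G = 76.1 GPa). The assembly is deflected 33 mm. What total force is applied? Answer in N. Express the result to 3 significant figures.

k_A = Gd⁴/(8D³N_a) = (78.3×10³)(11.6⁴)/(8·64.0³·8) = 84.503 N/mm
k_B = Gd⁴/(8D³N_a) = (76.1×10³)(11.4⁴)/(8·112.0³·22) = 5.198 N/mm
Series: 1/k_eq = 1/84.503 + 1/5.198 = 0.20422; k_eq = 4.8968 N/mm
F = k_eq·δ = 4.8968·33 = 161.59 N

162 N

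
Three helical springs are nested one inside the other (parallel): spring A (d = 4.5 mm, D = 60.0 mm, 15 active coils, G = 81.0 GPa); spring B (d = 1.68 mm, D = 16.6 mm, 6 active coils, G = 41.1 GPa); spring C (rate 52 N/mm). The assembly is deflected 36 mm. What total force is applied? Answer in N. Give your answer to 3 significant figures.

1970 N

k_A = Gd⁴/(8D³N_a) = (81.0×10³)(4.5⁴)/(8·60.0³·15) = 1.2814 N/mm
k_B = Gd⁴/(8D³N_a) = (41.1×10³)(1.68⁴)/(8·16.6³·6) = 1.4911 N/mm
Parallel: k_eq = 1.2814 + 1.4911 + 52 = 54.773 N/mm
F = k_eq·δ = 54.773·36 = 1971.8 N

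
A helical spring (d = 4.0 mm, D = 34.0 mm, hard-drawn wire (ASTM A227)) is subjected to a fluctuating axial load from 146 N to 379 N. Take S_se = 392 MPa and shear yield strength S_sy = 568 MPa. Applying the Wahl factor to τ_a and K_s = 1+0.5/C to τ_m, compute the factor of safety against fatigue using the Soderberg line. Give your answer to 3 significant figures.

C = D/d = 34.0/4.0 = 8.5000; K_W = (4C−1)/(4C−4)+0.615/C = 1.1724; K_s = 1+0.5/C = 1.0588
F_a = (F_max−F_min)/2 = 116.5 N; F_m = (F_max+F_min)/2 = 262.5 N
τ_a = K_W·8F_aD/(πd³) = 1.1724 × 157.6 = 184.77 MPa
τ_m = K_s·8F_mD/(πd³) = 1.0588 × 355.11 = 376 MPa
Soderberg: 1/n_f = τ_a/S_se + τ_m/S_sy = 184.77/392 + 376/568 = 0.47134 + 0.66198 = 1.1333
n_f = 1/1.1333 = 0.8824

0.882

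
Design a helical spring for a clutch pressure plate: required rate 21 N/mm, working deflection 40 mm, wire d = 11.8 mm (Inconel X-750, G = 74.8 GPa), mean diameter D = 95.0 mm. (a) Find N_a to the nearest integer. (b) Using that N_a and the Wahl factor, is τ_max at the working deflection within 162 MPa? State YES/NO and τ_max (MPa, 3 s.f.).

N_a = Gd⁴/(8D³k) = (74.8×10³)(11.8⁴)/(8·95.0³·21) = 10.07 → N_a = 10
Actual rate k = Gd⁴/(8D³·10) = 21.143 N/mm
Working load F = kδ = 21.143·40 = 845.72 N
C = 95.0/11.8 = 8.0508; K_W = (4C−1)/(4C−4)+0.615/C = 1.1828
τ_max = K_W·8FD/(πd³) = 1.1828·124.52 = 147.28 MPa
τ_max ≤ 162 MPa → acceptable

(a) 10 coils; (b) YES, τ_max = 147 MPa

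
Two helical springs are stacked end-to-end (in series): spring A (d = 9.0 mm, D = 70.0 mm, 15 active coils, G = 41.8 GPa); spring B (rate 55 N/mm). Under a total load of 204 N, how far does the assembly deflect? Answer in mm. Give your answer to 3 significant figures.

34.3 mm

k_A = Gd⁴/(8D³N_a) = (41.8×10³)(9.0⁴)/(8·70.0³·15) = 6.663 N/mm
Series: 1/k_eq = 1/6.663 + 1/55 = 0.16826; k_eq = 5.943 N/mm
δ = F/k_eq = 204/5.943 = 34.326 mm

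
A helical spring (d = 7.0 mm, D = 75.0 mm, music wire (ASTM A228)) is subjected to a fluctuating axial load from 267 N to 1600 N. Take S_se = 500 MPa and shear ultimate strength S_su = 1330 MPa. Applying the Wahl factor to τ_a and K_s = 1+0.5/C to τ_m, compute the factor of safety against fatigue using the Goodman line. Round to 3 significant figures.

C = D/d = 75.0/7.0 = 10.7143; K_W = (4C−1)/(4C−4)+0.615/C = 1.1346; K_s = 1+0.5/C = 1.0467
F_a = (F_max−F_min)/2 = 666.5 N; F_m = (F_max+F_min)/2 = 933.5 N
τ_a = K_W·8F_aD/(πd³) = 1.1346 × 371.11 = 421.07 MPa
τ_m = K_s·8F_mD/(πd³) = 1.0467 × 519.78 = 544.04 MPa
Goodman: 1/n_f = τ_a/S_se + τ_m/S_su = 421.07/500 + 544.04/1330 = 0.84214 + 0.40905 = 1.2512
n_f = 1/1.2512 = 0.7992

0.799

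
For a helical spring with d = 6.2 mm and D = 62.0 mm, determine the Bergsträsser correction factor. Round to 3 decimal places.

C = D/d = 62.0/6.2 = 10.0000
K_B = (4C+2)/(4C−3) = 42.000/37.000 = 1.1351

1.135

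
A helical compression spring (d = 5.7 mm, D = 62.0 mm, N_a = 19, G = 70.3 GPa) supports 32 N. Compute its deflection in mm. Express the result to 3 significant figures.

k = Gd⁴/(8D³N_a) = (70.3×10³)(5.7⁴)/(8·62.0³·19) = 2.0485 N/mm
δ = F/k = 32 / 2.0485 = 15.621 mm

15.6 mm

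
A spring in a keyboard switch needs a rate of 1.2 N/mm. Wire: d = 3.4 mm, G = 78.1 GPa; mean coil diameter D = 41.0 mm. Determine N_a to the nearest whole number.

16

N_a = Gd⁴/(8D³k) = (78.1×10³ × 3.4⁴)/(8 × 41.0³ × 1.2)
    = 1.04368e+07 / 661642 = 15.77 → 16 coils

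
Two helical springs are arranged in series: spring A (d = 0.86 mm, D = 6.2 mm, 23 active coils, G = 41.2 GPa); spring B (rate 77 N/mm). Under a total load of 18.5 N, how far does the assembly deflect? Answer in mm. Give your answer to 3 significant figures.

k_A = Gd⁴/(8D³N_a) = (41.2×10³)(0.86⁴)/(8·6.2³·23) = 0.51392 N/mm
Series: 1/k_eq = 1/0.51392 + 1/77 = 1.9588; k_eq = 0.51052 N/mm
δ = F/k_eq = 18.5/0.51052 = 36.238 mm

36.2 mm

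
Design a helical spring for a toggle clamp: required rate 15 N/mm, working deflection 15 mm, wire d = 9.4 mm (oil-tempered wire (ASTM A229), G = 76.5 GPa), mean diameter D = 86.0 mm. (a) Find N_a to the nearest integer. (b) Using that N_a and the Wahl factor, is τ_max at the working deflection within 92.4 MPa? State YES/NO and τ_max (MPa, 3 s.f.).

(a) 8 coils; (b) YES, τ_max = 67.3 MPa

N_a = Gd⁴/(8D³k) = (76.5×10³)(9.4⁴)/(8·86.0³·15) = 7.825 → N_a = 8
Actual rate k = Gd⁴/(8D³·8) = 14.672 N/mm
Working load F = kδ = 14.672·15 = 220.08 N
C = 86.0/9.4 = 9.1489; K_W = (4C−1)/(4C−4)+0.615/C = 1.1593
τ_max = K_W·8FD/(πd³) = 1.1593·58.029 = 67.27 MPa
τ_max ≤ 92.4 MPa → acceptable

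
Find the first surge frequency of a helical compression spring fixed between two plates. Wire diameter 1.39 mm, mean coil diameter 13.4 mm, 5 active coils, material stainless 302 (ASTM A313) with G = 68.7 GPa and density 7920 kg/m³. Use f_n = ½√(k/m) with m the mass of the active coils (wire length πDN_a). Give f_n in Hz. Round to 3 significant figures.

k = Gd⁴/(8D³N_a) = (68.7×10³)(1.39⁴)/(8·13.4³·5) = 2.6647 N/mm = 2664.7 N/m
Wire length L = πDN_a = π·13.4·5 = 210.49 mm
m = ρ·(πd²/4)·L = 7920 × 1.5175×10⁻⁶ m² × 0.21049 m = 0.0025297 kg
f_n = ½√(k/m) = 0.5·√(2664.7/0.0025297) = 0.5·√(1.0533e+06) = 513.16 Hz

513 Hz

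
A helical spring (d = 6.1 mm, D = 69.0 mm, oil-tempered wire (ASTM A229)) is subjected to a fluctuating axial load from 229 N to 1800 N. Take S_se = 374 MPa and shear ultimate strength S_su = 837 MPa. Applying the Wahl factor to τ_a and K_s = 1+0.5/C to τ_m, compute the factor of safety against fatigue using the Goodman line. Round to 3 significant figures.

C = D/d = 69.0/6.1 = 11.3115; K_W = (4C−1)/(4C−4)+0.615/C = 1.1271; K_s = 1+0.5/C = 1.0442
F_a = (F_max−F_min)/2 = 785.5 N; F_m = (F_max+F_min)/2 = 1014.5 N
τ_a = K_W·8F_aD/(πd³) = 1.1271 × 608.06 = 685.35 MPa
τ_m = K_s·8F_mD/(πd³) = 1.0442 × 785.33 = 820.04 MPa
Goodman: 1/n_f = τ_a/S_se + τ_m/S_su = 685.35/374 + 820.04/837 = 1.83248 + 0.97974 = 2.8122
n_f = 1/2.8122 = 0.3556

0.356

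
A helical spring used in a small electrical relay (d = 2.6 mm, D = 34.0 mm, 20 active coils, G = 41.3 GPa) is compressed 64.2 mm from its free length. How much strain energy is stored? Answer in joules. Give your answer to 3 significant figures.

0.618 J

k = Gd⁴/(8D³N_a) = (41.3×10³)(2.6⁴)/(8·34.0³·20) = 0.30011 N/mm
U = ½kδ² = 0.5 × 0.30011 × 64.2² = 618.48 N·mm = 0.61848 J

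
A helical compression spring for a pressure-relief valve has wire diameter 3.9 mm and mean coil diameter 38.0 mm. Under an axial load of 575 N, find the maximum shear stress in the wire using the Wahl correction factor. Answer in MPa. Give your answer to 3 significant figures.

1080 MPa

Spring index C = D/d = 38.0/3.9 = 9.7436
K_W = (4C−1)/(4C−4) + 0.615/C = 37.974/34.974 + 0.0631 = 1.1489
τ₀ = 8FD/(πd³) = 8·575·38.0/(π·3.9³) = 174800/186.36 = 937.99 MPa
τ_max = K·τ₀ = 1.1489 × 937.99 = 1077.7 MPa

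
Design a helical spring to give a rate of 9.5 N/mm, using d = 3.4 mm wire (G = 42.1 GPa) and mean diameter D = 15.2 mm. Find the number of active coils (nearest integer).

21

N_a = Gd⁴/(8D³k) = (42.1×10³ × 3.4⁴)/(8 × 15.2³ × 9.5)
    = 5.62597e+06 / 266897 = 21.08 → 21 coils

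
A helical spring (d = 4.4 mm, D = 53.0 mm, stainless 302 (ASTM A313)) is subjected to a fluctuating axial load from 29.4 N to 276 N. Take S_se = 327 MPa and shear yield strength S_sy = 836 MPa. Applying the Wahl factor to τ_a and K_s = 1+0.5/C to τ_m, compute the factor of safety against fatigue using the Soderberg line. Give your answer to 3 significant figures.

C = D/d = 53.0/4.4 = 12.0455; K_W = (4C−1)/(4C−4)+0.615/C = 1.1190; K_s = 1+0.5/C = 1.0415
F_a = (F_max−F_min)/2 = 123.3 N; F_m = (F_max+F_min)/2 = 152.7 N
τ_a = K_W·8F_aD/(πd³) = 1.1190 × 195.35 = 218.59 MPa
τ_m = K_s·8F_mD/(πd³) = 1.0415 × 241.93 = 251.98 MPa
Soderberg: 1/n_f = τ_a/S_se + τ_m/S_sy = 218.59/327 + 251.98/836 = 0.66848 + 0.30141 = 0.96989
n_f = 1/0.96989 = 1.031

1.03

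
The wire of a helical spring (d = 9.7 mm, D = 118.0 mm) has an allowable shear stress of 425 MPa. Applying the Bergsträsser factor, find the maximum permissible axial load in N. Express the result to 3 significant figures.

C = D/d = 118.0/9.7 = 12.1649
K_B = (4C+2)/(4C−3) = 50.660/45.660 = 1.1095
τ_max = K·8FD/(πd³) → F_max = τ_allow·πd³/(8DK)
F_max = 425·π·9.7³/(8·118.0·1.1095) = 1.2186e+06/1047.4 = 1163.5 N

1160 N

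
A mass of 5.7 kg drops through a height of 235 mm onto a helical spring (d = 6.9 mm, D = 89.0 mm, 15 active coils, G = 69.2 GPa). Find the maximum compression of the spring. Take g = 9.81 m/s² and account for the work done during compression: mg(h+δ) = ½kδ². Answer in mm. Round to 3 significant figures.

153 mm

k = Gd⁴/(8D³N_a) = (69.2×10³)(6.9⁴)/(8·89.0³·15) = 1.8542 N/mm
W = mg = 5.7 × 9.81 = 55.917 N
½kδ² − Wδ − Wh = 0 → δ = (W + √(W² + 2kWh))/k
δ = (55.917 + √(3126.7 + 48729.6))/1.8542 = (55.917 + 227.72)/1.8542 = 152.97 mm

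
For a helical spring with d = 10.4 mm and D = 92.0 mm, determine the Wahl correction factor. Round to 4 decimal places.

C = D/d = 92.0/10.4 = 8.8462
K_W = (4C−1)/(4C−4) + 0.615/C = 34.385/31.385 + 0.0695 = 1.1651

1.1651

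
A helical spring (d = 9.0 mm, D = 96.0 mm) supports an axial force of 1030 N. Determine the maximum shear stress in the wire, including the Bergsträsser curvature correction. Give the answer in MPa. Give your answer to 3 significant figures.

389 MPa

Spring index C = D/d = 96.0/9.0 = 10.6667
K_B = (4C+2)/(4C−3) = 44.667/39.667 = 1.1261
τ₀ = 8FD/(πd³) = 8·1030·96.0/(π·9.0³) = 791040/2290.2 = 345.4 MPa
τ_max = K·τ₀ = 1.1261 × 345.4 = 388.94 MPa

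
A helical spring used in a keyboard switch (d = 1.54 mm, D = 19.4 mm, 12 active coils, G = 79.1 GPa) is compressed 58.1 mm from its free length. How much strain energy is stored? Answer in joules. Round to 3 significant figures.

1.07 J

k = Gd⁴/(8D³N_a) = (79.1×10³)(1.54⁴)/(8·19.4³·12) = 0.63472 N/mm
U = ½kδ² = 0.5 × 0.63472 × 58.1² = 1071.3 N·mm = 1.0713 J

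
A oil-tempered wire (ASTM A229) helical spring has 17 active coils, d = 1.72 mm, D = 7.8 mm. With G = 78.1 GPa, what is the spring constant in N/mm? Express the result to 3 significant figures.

k = Gd⁴/(8D³N_a) = (78.1×10³ × 1.72⁴) / (8 × 7.8³ × 17)
  = 683541 / 64539.1 = 10.591 N/mm

10.6 N/mm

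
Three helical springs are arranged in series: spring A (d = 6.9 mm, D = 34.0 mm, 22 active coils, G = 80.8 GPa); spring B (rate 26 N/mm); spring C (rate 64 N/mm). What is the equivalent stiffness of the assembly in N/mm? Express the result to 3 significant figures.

k_A = Gd⁴/(8D³N_a) = (80.8×10³)(6.9⁴)/(8·34.0³·22) = 26.476 N/mm
Series: 1/k_eq = 1/26.476 + 1/26 + 1/64 = 0.091856; k_eq = 10.887 N/mm

10.9 N/mm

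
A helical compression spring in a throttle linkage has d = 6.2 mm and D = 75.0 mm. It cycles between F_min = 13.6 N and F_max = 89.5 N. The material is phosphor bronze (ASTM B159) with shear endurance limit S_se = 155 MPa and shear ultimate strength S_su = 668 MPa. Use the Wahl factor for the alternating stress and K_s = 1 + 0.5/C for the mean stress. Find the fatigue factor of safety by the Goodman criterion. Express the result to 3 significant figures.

3.52

C = D/d = 75.0/6.2 = 12.0968; K_W = (4C−1)/(4C−4)+0.615/C = 1.1184; K_s = 1+0.5/C = 1.0413
F_a = (F_max−F_min)/2 = 37.95 N; F_m = (F_max+F_min)/2 = 51.55 N
τ_a = K_W·8F_aD/(πd³) = 1.1184 × 30.412 = 34.013 MPa
τ_m = K_s·8F_mD/(πd³) = 1.0413 × 41.31 = 43.017 MPa
Goodman: 1/n_f = τ_a/S_se + τ_m/S_su = 34.013/155 + 43.017/668 = 0.21944 + 0.06440 = 0.28384
n_f = 1/0.28384 = 3.523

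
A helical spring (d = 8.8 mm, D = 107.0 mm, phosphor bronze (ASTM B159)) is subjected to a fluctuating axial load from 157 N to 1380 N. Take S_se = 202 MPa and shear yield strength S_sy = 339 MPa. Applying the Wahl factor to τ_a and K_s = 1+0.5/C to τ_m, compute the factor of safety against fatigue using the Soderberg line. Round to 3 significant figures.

0.435

C = D/d = 107.0/8.8 = 12.1591; K_W = (4C−1)/(4C−4)+0.615/C = 1.1178; K_s = 1+0.5/C = 1.0411
F_a = (F_max−F_min)/2 = 611.5 N; F_m = (F_max+F_min)/2 = 768.5 N
τ_a = K_W·8F_aD/(πd³) = 1.1178 × 244.5 = 273.3 MPa
τ_m = K_s·8F_mD/(πd³) = 1.0411 × 307.27 = 319.91 MPa
Soderberg: 1/n_f = τ_a/S_se + τ_m/S_sy = 273.3/202 + 319.91/339 = 1.35295 + 0.94367 = 2.2966
n_f = 1/2.2966 = 0.4354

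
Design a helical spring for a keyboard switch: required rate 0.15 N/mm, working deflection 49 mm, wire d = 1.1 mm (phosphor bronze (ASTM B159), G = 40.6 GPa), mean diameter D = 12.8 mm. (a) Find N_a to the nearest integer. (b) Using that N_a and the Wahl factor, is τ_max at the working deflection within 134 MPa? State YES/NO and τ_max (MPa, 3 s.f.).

(a) 24 coils; (b) NO, τ_max = 199 MPa

N_a = Gd⁴/(8D³k) = (40.6×10³)(1.1⁴)/(8·12.8³·0.15) = 23.62 → N_a = 24
Actual rate k = Gd⁴/(8D³·24) = 0.14763 N/mm
Working load F = kδ = 0.14763·49 = 7.2337 N
C = 12.8/1.1 = 11.6364; K_W = (4C−1)/(4C−4)+0.615/C = 1.1234
τ_max = K_W·8FD/(πd³) = 1.1234·177.15 = 199 MPa
τ_max > 134 MPa → exceeds allowable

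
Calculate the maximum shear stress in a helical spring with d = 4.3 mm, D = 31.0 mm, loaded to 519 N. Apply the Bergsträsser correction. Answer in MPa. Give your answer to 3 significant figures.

Spring index C = D/d = 31.0/4.3 = 7.2093
K_B = (4C+2)/(4C−3) = 30.837/25.837 = 1.1935
τ₀ = 8FD/(πd³) = 8·519·31.0/(π·4.3³) = 128712/249.78 = 515.3 MPa
τ_max = K·τ₀ = 1.1935 × 515.3 = 615.03 MPa

615 MPa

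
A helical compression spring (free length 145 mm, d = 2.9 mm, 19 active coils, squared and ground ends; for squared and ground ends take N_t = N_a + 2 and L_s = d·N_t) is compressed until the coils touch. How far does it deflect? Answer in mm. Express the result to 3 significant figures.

84.1 mm

N_t = 21; L_s = 2.9·21 = 60.9 mm
δ_solid = L₀ − L_s = 145 − 60.9 = 84.1 mm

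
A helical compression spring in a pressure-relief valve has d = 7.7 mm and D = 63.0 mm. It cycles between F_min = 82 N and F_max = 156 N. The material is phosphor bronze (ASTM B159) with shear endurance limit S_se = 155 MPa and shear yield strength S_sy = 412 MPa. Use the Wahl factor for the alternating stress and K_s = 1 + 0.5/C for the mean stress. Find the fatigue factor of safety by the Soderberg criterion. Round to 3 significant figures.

C = D/d = 63.0/7.7 = 8.1818; K_W = (4C−1)/(4C−4)+0.615/C = 1.1796; K_s = 1+0.5/C = 1.0611
F_a = (F_max−F_min)/2 = 37 N; F_m = (F_max+F_min)/2 = 119 N
τ_a = K_W·8F_aD/(πd³) = 1.1796 × 13.002 = 15.337 MPa
τ_m = K_s·8F_mD/(πd³) = 1.0611 × 41.817 = 44.373 MPa
Soderberg: 1/n_f = τ_a/S_se + τ_m/S_sy = 15.337/155 + 44.373/412 = 0.09895 + 0.10770 = 0.20665
n_f = 1/0.20665 = 4.839

4.84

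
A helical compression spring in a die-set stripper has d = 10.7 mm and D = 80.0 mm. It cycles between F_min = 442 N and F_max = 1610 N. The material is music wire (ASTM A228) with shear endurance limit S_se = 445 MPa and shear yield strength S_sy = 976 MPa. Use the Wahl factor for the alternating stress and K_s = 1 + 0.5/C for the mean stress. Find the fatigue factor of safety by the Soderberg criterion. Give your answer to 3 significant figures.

2.23

C = D/d = 80.0/10.7 = 7.4766; K_W = (4C−1)/(4C−4)+0.615/C = 1.1981; K_s = 1+0.5/C = 1.0669
F_a = (F_max−F_min)/2 = 584 N; F_m = (F_max+F_min)/2 = 1026 N
τ_a = K_W·8F_aD/(πd³) = 1.1981 × 97.116 = 116.35 MPa
τ_m = K_s·8F_mD/(πd³) = 1.0669 × 170.62 = 182.03 MPa
Soderberg: 1/n_f = τ_a/S_se + τ_m/S_sy = 116.35/445 + 182.03/976 = 0.26146 + 0.18650 = 0.44797
n_f = 1/0.44797 = 2.232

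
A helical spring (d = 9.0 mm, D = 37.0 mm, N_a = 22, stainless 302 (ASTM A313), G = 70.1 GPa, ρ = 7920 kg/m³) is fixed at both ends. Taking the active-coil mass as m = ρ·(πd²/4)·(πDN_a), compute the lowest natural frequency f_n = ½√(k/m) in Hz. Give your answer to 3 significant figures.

100 Hz

k = Gd⁴/(8D³N_a) = (70.1×10³)(9.0⁴)/(8·37.0³·22) = 51.591 N/mm = 51591 N/m
Wire length L = πDN_a = π·37.0·22 = 2557.3 mm
m = ρ·(πd²/4)·L = 7920 × 63.617×10⁻⁶ m² × 2.5573 m = 1.2885 kg
f_n = ½√(k/m) = 0.5·√(51591/1.2885) = 0.5·√(40040) = 100.05 Hz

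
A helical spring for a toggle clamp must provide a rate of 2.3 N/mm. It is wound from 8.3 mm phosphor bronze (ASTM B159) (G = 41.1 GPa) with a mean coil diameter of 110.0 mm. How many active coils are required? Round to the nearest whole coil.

N_a = Gd⁴/(8D³k) = (41.1×10³ × 8.3⁴)/(8 × 110.0³ × 2.3)
    = 1.95054e+08 / 2.44904e+07 = 7.964 → 8 coils

8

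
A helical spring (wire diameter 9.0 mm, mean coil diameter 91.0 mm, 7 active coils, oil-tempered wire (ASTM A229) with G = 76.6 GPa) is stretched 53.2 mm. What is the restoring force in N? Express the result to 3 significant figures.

k = Gd⁴/(8D³N_a) = (76.6×10³)(9.0⁴)/(8·91.0³·7) = 11.909 N/mm
F = k·δ = 11.909 × 53.2 = 633.58 N

634 N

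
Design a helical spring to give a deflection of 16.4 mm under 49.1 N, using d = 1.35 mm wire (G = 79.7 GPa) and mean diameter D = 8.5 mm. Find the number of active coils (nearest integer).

18

Required rate k = F/δ = 49.1/16.4 = 2.9939 N/mm
N_a = Gd⁴/(8D³k) = (79.7×10³ × 1.35⁴)/(8 × 8.5³ × 2.9939)
    = 264724 / 14709 = 18 → 18 coils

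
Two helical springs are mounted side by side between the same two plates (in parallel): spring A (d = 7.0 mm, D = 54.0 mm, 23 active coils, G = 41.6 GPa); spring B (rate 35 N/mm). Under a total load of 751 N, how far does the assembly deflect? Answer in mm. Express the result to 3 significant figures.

k_A = Gd⁴/(8D³N_a) = (41.6×10³)(7.0⁴)/(8·54.0³·23) = 3.4474 N/mm
Parallel: k_eq = 3.4474 + 35 = 38.447 N/mm
δ = F/k_eq = 751/38.447 = 19.533 mm

19.5 mm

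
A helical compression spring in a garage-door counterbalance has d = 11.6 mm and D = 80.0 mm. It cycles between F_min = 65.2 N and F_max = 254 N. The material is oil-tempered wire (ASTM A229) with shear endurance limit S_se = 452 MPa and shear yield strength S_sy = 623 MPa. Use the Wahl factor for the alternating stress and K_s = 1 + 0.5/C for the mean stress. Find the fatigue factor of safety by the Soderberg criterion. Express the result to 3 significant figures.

C = D/d = 80.0/11.6 = 6.8966; K_W = (4C−1)/(4C−4)+0.615/C = 1.2164; K_s = 1+0.5/C = 1.0725
F_a = (F_max−F_min)/2 = 94.4 N; F_m = (F_max+F_min)/2 = 159.6 N
τ_a = K_W·8F_aD/(πd³) = 1.2164 × 12.32 = 14.986 MPa
τ_m = K_s·8F_mD/(πd³) = 1.0725 × 20.83 = 22.34 MPa
Soderberg: 1/n_f = τ_a/S_se + τ_m/S_sy = 14.986/452 + 22.34/623 = 0.03316 + 0.03586 = 0.069014
n_f = 1/0.069014 = 14.49

14.5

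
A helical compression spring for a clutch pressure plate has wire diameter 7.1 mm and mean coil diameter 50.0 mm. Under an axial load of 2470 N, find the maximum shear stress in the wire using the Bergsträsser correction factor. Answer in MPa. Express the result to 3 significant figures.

1050 MPa

Spring index C = D/d = 50.0/7.1 = 7.0423
K_B = (4C+2)/(4C−3) = 30.169/25.169 = 1.1987
τ₀ = 8FD/(πd³) = 8·2470·50.0/(π·7.1³) = 988000/1124.4 = 878.68 MPa
τ_max = K·τ₀ = 1.1987 × 878.68 = 1053.2 MPa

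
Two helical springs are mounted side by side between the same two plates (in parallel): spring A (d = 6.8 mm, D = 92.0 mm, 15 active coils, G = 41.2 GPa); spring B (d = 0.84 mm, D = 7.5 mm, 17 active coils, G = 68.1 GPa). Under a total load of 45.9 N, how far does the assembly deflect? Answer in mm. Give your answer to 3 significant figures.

k_A = Gd⁴/(8D³N_a) = (41.2×10³)(6.8⁴)/(8·92.0³·15) = 0.94273 N/mm
k_B = Gd⁴/(8D³N_a) = (68.1×10³)(0.84⁴)/(8·7.5³·17) = 0.59094 N/mm
Parallel: k_eq = 0.94273 + 0.59094 = 1.5337 N/mm
δ = F/k_eq = 45.9/1.5337 = 29.928 mm

29.9 mm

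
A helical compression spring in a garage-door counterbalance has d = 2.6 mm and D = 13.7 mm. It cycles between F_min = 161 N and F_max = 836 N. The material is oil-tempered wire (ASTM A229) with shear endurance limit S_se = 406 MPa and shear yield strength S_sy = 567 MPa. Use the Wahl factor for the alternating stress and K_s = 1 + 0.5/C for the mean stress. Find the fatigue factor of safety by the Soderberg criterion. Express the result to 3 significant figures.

C = D/d = 13.7/2.6 = 5.2692; K_W = (4C−1)/(4C−4)+0.615/C = 1.2924; K_s = 1+0.5/C = 1.0949
F_a = (F_max−F_min)/2 = 337.5 N; F_m = (F_max+F_min)/2 = 498.5 N
τ_a = K_W·8F_aD/(πd³) = 1.2924 × 669.91 = 865.78 MPa
τ_m = K_s·8F_mD/(πd³) = 1.0949 × 989.48 = 1083.4 MPa
Soderberg: 1/n_f = τ_a/S_se + τ_m/S_sy = 865.78/406 + 1083.4/567 = 2.13247 + 1.91070 = 4.0432
n_f = 1/4.0432 = 0.2473

0.247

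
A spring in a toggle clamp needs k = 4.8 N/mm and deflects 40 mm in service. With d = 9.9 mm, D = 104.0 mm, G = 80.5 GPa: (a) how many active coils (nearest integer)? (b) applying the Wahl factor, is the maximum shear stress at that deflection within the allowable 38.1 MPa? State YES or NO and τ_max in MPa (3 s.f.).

N_a = Gd⁴/(8D³k) = (80.5×10³)(9.9⁴)/(8·104.0³·4.8) = 17.9 → N_a = 18
Actual rate k = Gd⁴/(8D³·18) = 4.7739 N/mm
Working load F = kδ = 4.7739·40 = 190.96 N
C = 104.0/9.9 = 10.5051; K_W = (4C−1)/(4C−4)+0.615/C = 1.1374
τ_max = K_W·8FD/(πd³) = 1.1374·52.12 = 59.283 MPa
τ_max > 38.1 MPa → exceeds allowable

(a) 18 coils; (b) NO, τ_max = 59.3 MPa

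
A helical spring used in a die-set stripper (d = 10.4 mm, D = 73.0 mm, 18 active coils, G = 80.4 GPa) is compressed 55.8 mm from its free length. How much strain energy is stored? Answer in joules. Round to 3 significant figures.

k = Gd⁴/(8D³N_a) = (80.4×10³)(10.4⁴)/(8·73.0³·18) = 16.79 N/mm
U = ½kδ² = 0.5 × 16.79 × 55.8² = 26139 N·mm = 26.139 J

26.1 J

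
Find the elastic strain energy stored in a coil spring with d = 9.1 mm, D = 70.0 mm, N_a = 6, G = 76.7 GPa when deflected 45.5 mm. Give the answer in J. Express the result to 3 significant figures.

33.1 J

k = Gd⁴/(8D³N_a) = (76.7×10³)(9.1⁴)/(8·70.0³·6) = 31.947 N/mm
U = ½kδ² = 0.5 × 31.947 × 45.5² = 33069 N·mm = 33.069 J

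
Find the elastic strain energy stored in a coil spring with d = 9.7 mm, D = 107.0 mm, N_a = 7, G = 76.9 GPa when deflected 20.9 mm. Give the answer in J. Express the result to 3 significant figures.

k = Gd⁴/(8D³N_a) = (76.9×10³)(9.7⁴)/(8·107.0³·7) = 9.9237 N/mm
U = ½kδ² = 0.5 × 9.9237 × 20.9² = 2167.4 N·mm = 2.1674 J

2.17 J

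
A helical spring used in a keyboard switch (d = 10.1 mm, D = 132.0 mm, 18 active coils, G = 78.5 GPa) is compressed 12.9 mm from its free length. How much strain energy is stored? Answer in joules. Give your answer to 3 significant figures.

0.205 J

k = Gd⁴/(8D³N_a) = (78.5×10³)(10.1⁴)/(8·132.0³·18) = 2.4664 N/mm
U = ½kδ² = 0.5 × 2.4664 × 12.9² = 205.22 N·mm = 0.20522 J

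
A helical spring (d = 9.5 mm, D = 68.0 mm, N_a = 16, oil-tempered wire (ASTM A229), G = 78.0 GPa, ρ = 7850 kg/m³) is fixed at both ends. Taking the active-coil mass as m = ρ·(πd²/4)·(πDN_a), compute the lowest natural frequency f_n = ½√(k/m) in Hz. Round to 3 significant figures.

45.6 Hz

k = Gd⁴/(8D³N_a) = (78.0×10³)(9.5⁴)/(8·68.0³·16) = 15.785 N/mm = 15785 N/m
Wire length L = πDN_a = π·68.0·16 = 3418.1 mm
m = ρ·(πd²/4)·L = 7850 × 70.882×10⁻⁶ m² × 3.4181 m = 1.9019 kg
f_n = ½√(k/m) = 0.5·√(15785/1.9019) = 0.5·√(8299.8) = 45.552 Hz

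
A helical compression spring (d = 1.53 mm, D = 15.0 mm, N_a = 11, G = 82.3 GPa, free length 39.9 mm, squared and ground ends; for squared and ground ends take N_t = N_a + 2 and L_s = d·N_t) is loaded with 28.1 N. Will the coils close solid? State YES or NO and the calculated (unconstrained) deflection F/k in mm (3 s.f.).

NO, δ = 18.5 mm

k = Gd⁴/(8D³N_a) = (82.3×10³)(1.53⁴)/(8·15.0³·11) = 1.5185 N/mm
N_t = 13; L_s = 1.53·13 = 19.89 mm; δ_solid = L₀ − L_s = 39.9 − 19.89 = 20.01 mm
δ = F/k = 28.1/1.5185 = 18.505 mm
δ < δ_solid → spring does not go solid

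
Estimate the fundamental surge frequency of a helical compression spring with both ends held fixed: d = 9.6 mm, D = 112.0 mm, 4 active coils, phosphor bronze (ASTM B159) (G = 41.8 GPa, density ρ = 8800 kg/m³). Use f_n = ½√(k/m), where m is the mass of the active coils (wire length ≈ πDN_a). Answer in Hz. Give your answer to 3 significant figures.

k = Gd⁴/(8D³N_a) = (41.8×10³)(9.6⁴)/(8·112.0³·4) = 7.8969 N/mm = 7896.9 N/m
Wire length L = πDN_a = π·112.0·4 = 1407.4 mm
m = ρ·(πd²/4)·L = 8800 × 72.382×10⁻⁶ m² × 1.4074 m = 0.89648 kg
f_n = ½√(k/m) = 0.5·√(7896.9/0.89648) = 0.5·√(8808.7) = 46.927 Hz

46.9 Hz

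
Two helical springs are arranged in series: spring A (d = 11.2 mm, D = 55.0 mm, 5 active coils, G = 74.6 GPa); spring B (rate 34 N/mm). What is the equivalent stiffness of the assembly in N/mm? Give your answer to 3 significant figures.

28.5 N/mm

k_A = Gd⁴/(8D³N_a) = (74.6×10³)(11.2⁴)/(8·55.0³·5) = 176.39 N/mm
Series: 1/k_eq = 1/176.39 + 1/34 = 0.035081; k_eq = 28.505 N/mm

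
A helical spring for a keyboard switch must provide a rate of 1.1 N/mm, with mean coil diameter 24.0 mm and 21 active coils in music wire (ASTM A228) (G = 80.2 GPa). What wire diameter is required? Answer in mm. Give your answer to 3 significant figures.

2.38 mm

d = (8D³N_a·k / G)^(1/4) = (8·24.0³·21·1.1 / (80.2×10³))^0.25
  = (31.854)^0.25 = 2.3757 mm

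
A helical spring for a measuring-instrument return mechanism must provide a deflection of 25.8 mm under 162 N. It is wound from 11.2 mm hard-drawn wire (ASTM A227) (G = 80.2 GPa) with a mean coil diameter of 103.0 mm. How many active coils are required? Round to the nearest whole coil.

23

Required rate k = F/δ = 162/25.8 = 6.2791 N/mm
N_a = Gd⁴/(8D³k) = (80.2×10³ × 11.2⁴)/(8 × 103.0³ × 6.2791)
    = 1.26196e+09 / 5.48905e+07 = 22.99 → 23 coils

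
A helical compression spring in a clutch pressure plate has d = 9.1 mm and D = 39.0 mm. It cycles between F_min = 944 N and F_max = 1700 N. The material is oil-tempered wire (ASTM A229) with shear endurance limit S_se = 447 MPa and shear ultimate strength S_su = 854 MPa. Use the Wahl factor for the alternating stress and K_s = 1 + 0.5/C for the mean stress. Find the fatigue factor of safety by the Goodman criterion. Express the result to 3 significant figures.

2.63

C = D/d = 39.0/9.1 = 4.2857; K_W = (4C−1)/(4C−4)+0.615/C = 1.3718; K_s = 1+0.5/C = 1.1167
F_a = (F_max−F_min)/2 = 378 N; F_m = (F_max+F_min)/2 = 1322 N
τ_a = K_W·8F_aD/(πd³) = 1.3718 × 49.816 = 68.336 MPa
τ_m = K_s·8F_mD/(πd³) = 1.1167 × 174.23 = 194.55 MPa
Goodman: 1/n_f = τ_a/S_se + τ_m/S_su = 68.336/447 + 194.55/854 = 0.15288 + 0.22781 = 0.38069
n_f = 1/0.38069 = 2.627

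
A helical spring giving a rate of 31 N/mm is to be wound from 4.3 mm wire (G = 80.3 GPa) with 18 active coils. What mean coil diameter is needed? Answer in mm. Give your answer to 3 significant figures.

18.3 mm

D = (Gd⁴/(8N_a·k))^(1/3) = (80.3×10³·4.3⁴/(8·18·31))^(1/3)
  = (6149.86)^(1/3) = 18.3212 mm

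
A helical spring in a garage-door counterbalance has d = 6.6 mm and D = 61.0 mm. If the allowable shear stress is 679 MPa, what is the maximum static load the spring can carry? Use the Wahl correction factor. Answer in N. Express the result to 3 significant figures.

C = D/d = 61.0/6.6 = 9.2424
K_W = (4C−1)/(4C−4) + 0.615/C = 35.970/32.970 + 0.0665 = 1.1575
τ_max = K·8FD/(πd³) → F_max = τ_allow·πd³/(8DK)
F_max = 679·π·6.6³/(8·61.0·1.1575) = 6.1327e+05/564.88 = 1085.7 N

1090 N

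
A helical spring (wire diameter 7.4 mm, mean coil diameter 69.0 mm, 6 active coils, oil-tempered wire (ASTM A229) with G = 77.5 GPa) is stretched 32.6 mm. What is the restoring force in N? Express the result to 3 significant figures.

k = Gd⁴/(8D³N_a) = (77.5×10³)(7.4⁴)/(8·69.0³·6) = 14.738 N/mm
F = k·δ = 14.738 × 32.6 = 480.46 N

480 N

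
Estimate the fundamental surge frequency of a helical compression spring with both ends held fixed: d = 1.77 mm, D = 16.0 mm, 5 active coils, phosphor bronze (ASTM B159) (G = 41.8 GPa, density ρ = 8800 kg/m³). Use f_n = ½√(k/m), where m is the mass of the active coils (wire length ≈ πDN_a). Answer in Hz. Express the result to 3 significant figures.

k = Gd⁴/(8D³N_a) = (41.8×10³)(1.77⁴)/(8·16.0³·5) = 2.5041 N/mm = 2504.1 N/m
Wire length L = πDN_a = π·16.0·5 = 251.33 mm
m = ρ·(πd²/4)·L = 8800 × 2.4606×10⁻⁶ m² × 0.25133 m = 0.005442 kg
f_n = ½√(k/m) = 0.5·√(2504.1/0.005442) = 0.5·√(4.6014e+05) = 339.17 Hz

339 Hz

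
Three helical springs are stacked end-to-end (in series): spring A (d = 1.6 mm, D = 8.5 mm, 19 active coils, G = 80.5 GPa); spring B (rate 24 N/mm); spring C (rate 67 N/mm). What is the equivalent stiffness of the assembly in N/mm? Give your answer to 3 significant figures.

4.28 N/mm

k_A = Gd⁴/(8D³N_a) = (80.5×10³)(1.6⁴)/(8·8.5³·19) = 5.6517 N/mm
Series: 1/k_eq = 1/5.6517 + 1/24 + 1/67 = 0.23353; k_eq = 4.2821 N/mm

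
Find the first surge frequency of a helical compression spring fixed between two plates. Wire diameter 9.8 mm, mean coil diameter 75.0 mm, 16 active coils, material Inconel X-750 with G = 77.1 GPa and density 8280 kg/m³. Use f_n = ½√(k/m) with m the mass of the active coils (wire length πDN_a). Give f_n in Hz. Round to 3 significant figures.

k = Gd⁴/(8D³N_a) = (77.1×10³)(9.8⁴)/(8·75.0³·16) = 13.169 N/mm = 13169 N/m
Wire length L = πDN_a = π·75.0·16 = 3769.9 mm
m = ρ·(πd²/4)·L = 8280 × 75.43×10⁻⁶ m² × 3.7699 m = 2.3545 kg
f_n = ½√(k/m) = 0.5·√(13169/2.3545) = 0.5·√(5593.2) = 37.394 Hz

37.4 Hz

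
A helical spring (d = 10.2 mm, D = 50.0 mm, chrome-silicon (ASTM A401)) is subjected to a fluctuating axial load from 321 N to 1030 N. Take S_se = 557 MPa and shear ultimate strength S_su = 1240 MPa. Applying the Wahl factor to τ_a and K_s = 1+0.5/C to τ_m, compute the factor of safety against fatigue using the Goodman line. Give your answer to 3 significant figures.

5.79

C = D/d = 50.0/10.2 = 4.9020; K_W = (4C−1)/(4C−4)+0.615/C = 1.3177; K_s = 1+0.5/C = 1.1020
F_a = (F_max−F_min)/2 = 354.5 N; F_m = (F_max+F_min)/2 = 675.5 N
τ_a = K_W·8F_aD/(πd³) = 1.3177 × 42.533 = 56.044 MPa
τ_m = K_s·8F_mD/(πd³) = 1.1020 × 81.047 = 89.313 MPa
Goodman: 1/n_f = τ_a/S_se + τ_m/S_su = 56.044/557 + 89.313/1240 = 0.10062 + 0.07203 = 0.17265
n_f = 1/0.17265 = 5.792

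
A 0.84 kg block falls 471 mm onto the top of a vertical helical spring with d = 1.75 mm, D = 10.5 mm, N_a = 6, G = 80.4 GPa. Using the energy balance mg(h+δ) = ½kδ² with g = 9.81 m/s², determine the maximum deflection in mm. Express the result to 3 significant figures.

k = Gd⁴/(8D³N_a) = (80.4×10³)(1.75⁴)/(8·10.5³·6) = 13.571 N/mm
W = mg = 0.84 × 9.81 = 8.2404 N
½kδ² − Wδ − Wh = 0 → δ = (W + √(W² + 2kWh))/k
δ = (8.2404 + √(67.904 + 105341))/13.571 = (8.2404 + 324.67)/13.571 = 24.532 mm

24.5 mm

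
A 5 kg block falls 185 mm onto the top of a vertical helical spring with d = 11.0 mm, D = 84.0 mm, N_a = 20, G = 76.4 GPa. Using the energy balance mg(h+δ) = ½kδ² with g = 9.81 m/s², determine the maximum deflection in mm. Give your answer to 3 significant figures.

k = Gd⁴/(8D³N_a) = (76.4×10³)(11.0⁴)/(8·84.0³·20) = 11.795 N/mm
W = mg = 5 × 9.81 = 49.05 N
½kδ² − Wδ − Wh = 0 → δ = (W + √(W² + 2kWh))/k
δ = (49.05 + √(2405.9 + 214066))/11.795 = (49.05 + 465.27)/11.795 = 43.604 mm

43.6 mm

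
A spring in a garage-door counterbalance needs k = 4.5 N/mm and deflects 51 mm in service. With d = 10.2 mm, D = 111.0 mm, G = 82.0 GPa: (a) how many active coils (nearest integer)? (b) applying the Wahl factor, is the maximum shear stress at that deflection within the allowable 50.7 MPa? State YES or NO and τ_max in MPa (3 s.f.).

(a) 18 coils; (b) NO, τ_max = 69.3 MPa

N_a = Gd⁴/(8D³k) = (82.0×10³)(10.2⁴)/(8·111.0³·4.5) = 18.03 → N_a = 18
Actual rate k = Gd⁴/(8D³·18) = 4.507 N/mm
Working load F = kδ = 4.507·51 = 229.85 N
C = 111.0/10.2 = 10.8824; K_W = (4C−1)/(4C−4)+0.615/C = 1.1324
τ_max = K_W·8FD/(πd³) = 1.1324·61.223 = 69.33 MPa
τ_max > 50.7 MPa → exceeds allowable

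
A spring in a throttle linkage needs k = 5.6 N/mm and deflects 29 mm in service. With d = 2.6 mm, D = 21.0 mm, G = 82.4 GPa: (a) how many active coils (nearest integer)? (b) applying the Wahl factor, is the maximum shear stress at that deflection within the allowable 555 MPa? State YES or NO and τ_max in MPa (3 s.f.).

N_a = Gd⁴/(8D³k) = (82.4×10³)(2.6⁴)/(8·21.0³·5.6) = 9.076 → N_a = 9
Actual rate k = Gd⁴/(8D³·9) = 5.6472 N/mm
Working load F = kδ = 5.6472·29 = 163.77 N
C = 21.0/2.6 = 8.0769; K_W = (4C−1)/(4C−4)+0.615/C = 1.1821
τ_max = K_W·8FD/(πd³) = 1.1821·498.27 = 589.02 MPa
τ_max > 555 MPa → exceeds allowable

(a) 9 coils; (b) NO, τ_max = 589 MPa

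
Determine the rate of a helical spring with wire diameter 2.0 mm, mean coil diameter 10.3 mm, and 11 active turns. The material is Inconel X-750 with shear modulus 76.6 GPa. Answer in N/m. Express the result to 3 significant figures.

12700 N/m

k = Gd⁴/(8D³N_a) = (76.6×10³ × 2.0⁴) / (8 × 10.3³ × 11)
  = 1.2256e+06 / 96160 = 12.745 N/mm = 12745 N/m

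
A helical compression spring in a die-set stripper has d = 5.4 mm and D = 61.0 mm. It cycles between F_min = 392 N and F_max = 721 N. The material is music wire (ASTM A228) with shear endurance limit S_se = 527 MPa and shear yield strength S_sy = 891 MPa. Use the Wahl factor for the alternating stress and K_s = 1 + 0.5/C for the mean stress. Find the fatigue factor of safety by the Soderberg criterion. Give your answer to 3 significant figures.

C = D/d = 61.0/5.4 = 11.2963; K_W = (4C−1)/(4C−4)+0.615/C = 1.1273; K_s = 1+0.5/C = 1.0443
F_a = (F_max−F_min)/2 = 164.5 N; F_m = (F_max+F_min)/2 = 556.5 N
τ_a = K_W·8F_aD/(πd³) = 1.1273 × 162.28 = 182.93 MPa
τ_m = K_s·8F_mD/(πd³) = 1.0443 × 548.98 = 573.28 MPa
Soderberg: 1/n_f = τ_a/S_se + τ_m/S_sy = 182.93/527 + 573.28/891 = 0.34712 + 0.64341 = 0.99053
n_f = 1/0.99053 = 1.01

1.01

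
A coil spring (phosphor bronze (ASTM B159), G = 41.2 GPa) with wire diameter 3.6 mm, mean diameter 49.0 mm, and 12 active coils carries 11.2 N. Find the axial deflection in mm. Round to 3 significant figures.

18.3 mm

k = Gd⁴/(8D³N_a) = (41.2×10³)(3.6⁴)/(8·49.0³·12) = 0.6127 N/mm
δ = F/k = 11.2 / 0.6127 = 18.28 mm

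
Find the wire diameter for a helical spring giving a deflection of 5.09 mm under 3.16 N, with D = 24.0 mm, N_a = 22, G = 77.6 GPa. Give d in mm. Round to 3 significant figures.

2.10 mm

Required rate k = F/δ = 3.16/5.09 = 0.62083 N/mm
d = (8D³N_a·k / G)^(1/4) = (8·24.0³·22·0.62083 / (77.6×10³))^0.25
  = (19.465)^0.25 = 2.1005 mm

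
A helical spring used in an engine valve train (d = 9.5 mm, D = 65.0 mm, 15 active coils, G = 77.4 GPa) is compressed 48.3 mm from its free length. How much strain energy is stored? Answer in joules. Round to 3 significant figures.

22.3 J

k = Gd⁴/(8D³N_a) = (77.4×10³)(9.5⁴)/(8·65.0³·15) = 19.13 N/mm
U = ½kδ² = 0.5 × 19.13 × 48.3² = 22314 N·mm = 22.314 J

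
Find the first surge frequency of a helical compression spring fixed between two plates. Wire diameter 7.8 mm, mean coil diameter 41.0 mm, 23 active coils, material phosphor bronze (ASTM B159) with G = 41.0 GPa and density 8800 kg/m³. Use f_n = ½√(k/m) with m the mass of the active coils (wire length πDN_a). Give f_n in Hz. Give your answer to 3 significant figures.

k = Gd⁴/(8D³N_a) = (41.0×10³)(7.8⁴)/(8·41.0³·23) = 11.967 N/mm = 11967 N/m
Wire length L = πDN_a = π·41.0·23 = 2962.5 mm
m = ρ·(πd²/4)·L = 8800 × 47.784×10⁻⁶ m² × 2.9625 m = 1.2457 kg
f_n = ½√(k/m) = 0.5·√(11967/1.2457) = 0.5·√(9606.6) = 49.007 Hz

49.0 Hz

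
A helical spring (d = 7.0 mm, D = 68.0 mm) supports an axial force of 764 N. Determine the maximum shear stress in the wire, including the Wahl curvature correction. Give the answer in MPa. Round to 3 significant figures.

443 MPa

Spring index C = D/d = 68.0/7.0 = 9.7143
K_W = (4C−1)/(4C−4) + 0.615/C = 37.857/34.857 + 0.0633 = 1.1494
τ₀ = 8FD/(πd³) = 8·764·68.0/(π·7.0³) = 415616/1077.6 = 385.7 MPa
τ_max = K·τ₀ = 1.1494 × 385.7 = 443.31 MPa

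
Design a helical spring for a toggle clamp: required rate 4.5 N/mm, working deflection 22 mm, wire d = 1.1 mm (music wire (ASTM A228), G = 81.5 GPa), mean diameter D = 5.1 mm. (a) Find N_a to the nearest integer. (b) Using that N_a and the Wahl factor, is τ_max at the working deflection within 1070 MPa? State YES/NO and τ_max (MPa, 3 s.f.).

N_a = Gd⁴/(8D³k) = (81.5×10³)(1.1⁴)/(8·5.1³·4.5) = 24.99 → N_a = 25
Actual rate k = Gd⁴/(8D³·25) = 4.4977 N/mm
Working load F = kδ = 4.4977·22 = 98.949 N
C = 5.1/1.1 = 4.6364; K_W = (4C−1)/(4C−4)+0.615/C = 1.3389
τ_max = K_W·8FD/(πd³) = 1.3389·965.48 = 1292.7 MPa
τ_max > 1070 MPa → exceeds allowable

(a) 25 coils; (b) NO, τ_max = 1290 MPa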